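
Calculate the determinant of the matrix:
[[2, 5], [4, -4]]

For a 2×2 matrix [[a, b], [c, d]], det = ad - bc
det = (2)(-4) - (5)(4) = -8 - 20 = -28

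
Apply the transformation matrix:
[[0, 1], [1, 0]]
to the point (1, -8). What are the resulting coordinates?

Matrix multiplication:
[[0, 1], [1, 0]] × [1, -8]ᵀ
= [(0)(1) + (1)(-8), (1)(1) + (0)(-8)]ᵀ
= [-8, 1]ᵀ
Result: (-8, 1)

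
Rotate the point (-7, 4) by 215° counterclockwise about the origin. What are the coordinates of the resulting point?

Rotation matrix for 215°: [[cos 215°, -sin 215°], [sin 215°, cos 215°]] ≈ [[-0.819152, 0.573576], [-0.573576, -0.819152]]
[[-0.819152, 0.573576], [-0.573576, -0.819152]] × [-7, 4]ᵀ ≈ [8.0284, 0.7384]ᵀ
Result: (8.0284, 0.7384)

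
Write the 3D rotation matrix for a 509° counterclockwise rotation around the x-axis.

Rotation matrix for counterclockwise 509° around x-axis:
cos(509°) = -0.8572, sin(509°) = 0.5150
Result: [[1, 0, 0], [0, -0.8572, -0.5150], [0, 0.5150, -0.8572]]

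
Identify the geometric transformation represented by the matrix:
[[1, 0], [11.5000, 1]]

This matrix represents: vertical shear with factor 11.5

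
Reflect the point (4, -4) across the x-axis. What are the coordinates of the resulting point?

Reflection across x-axis: (4, -4) → (4, 4)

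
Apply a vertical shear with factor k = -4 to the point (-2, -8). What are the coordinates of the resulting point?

Shear matrix for vertical shear with factor k = -4:
[[1, 0], [-4, 1]]
Result: (-2, -8) → (-2, 0)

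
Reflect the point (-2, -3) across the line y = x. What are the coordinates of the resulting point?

Reflection across line y = x: (-2, -3) → (-3, -2)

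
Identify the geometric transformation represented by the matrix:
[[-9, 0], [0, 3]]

This matrix represents: non-uniform scaling by sx = -9, sy = 3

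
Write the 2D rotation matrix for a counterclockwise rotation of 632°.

Rotation matrix formula: [[cos θ, -sin θ], [sin θ, cos θ]]
For θ = 632°:
cos(632°) = 0.0349
sin(632°) = -0.9994
Result: [[0.0349, 0.9994], [-0.9994, 0.0349]]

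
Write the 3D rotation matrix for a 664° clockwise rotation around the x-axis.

Rotation matrix for clockwise 664° around x-axis:
A clockwise rotation by 664° is a counterclockwise rotation by -664°.
cos(-664°) = 0.5592, sin(-664°) = 0.8290
Result: [[1, 0, 0], [0, 0.5592, -0.8290], [0, 0.8290, 0.5592]]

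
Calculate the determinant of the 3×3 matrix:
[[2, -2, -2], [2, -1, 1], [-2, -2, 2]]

Expansion along first row:
det = 2·det([[-1,1],[-2,2]]) - -2·det([[2,1],[-2,2]]) + -2·det([[2,-1],[-2,-2]])
    = 2·(-1·2 - 1·-2) - -2·(2·2 - 1·-2) + -2·(2·-2 - -1·-2)
    = 2·0 - -2·6 + -2·-6
    = 0 + 12 + 12 = 24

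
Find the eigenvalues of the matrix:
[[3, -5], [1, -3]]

Characteristic equation: det(A - λI) = 0
λ² - (trace)λ + (det) = 0
trace = 3 + -3 = 0, det = (3)(-3) - (-5)(1) = -4
λ² - (0)λ + (-4) = 0
λ = (0 ± √((0)² - 4·(-4))) / 2 = (0 ± √16) / 2
Solving: λ = -2, 2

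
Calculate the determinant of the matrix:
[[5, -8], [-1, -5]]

For a 2×2 matrix [[a, b], [c, d]], det = ad - bc
det = (5)(-5) - (-8)(-1) = -25 - 8 = -33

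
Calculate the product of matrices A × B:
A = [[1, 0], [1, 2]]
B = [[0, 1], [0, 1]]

Matrix multiplication:
C[0][0] = 1×0 + 0×0 = 0
C[0][1] = 1×1 + 0×1 = 1
C[1][0] = 1×0 + 2×0 = 0
C[1][1] = 1×1 + 2×1 = 3
Result: [[0, 1], [0, 3]]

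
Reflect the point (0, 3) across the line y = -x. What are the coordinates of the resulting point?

Reflection across line y = -x: (0, 3) → (-3, 0)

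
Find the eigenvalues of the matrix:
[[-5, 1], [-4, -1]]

Characteristic equation: det(A - λI) = 0
λ² - (trace)λ + (det) = 0
trace = -5 + -1 = -6, det = (-5)(-1) - (1)(-4) = 9
λ² - (-6)λ + (9) = 0
λ = (-6 ± √((-6)² - 4·(9))) / 2 = (-6 ± √0) / 2
Solving: λ = -3, -3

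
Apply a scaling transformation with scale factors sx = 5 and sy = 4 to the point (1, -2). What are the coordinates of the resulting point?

Scaling matrix:
[[5, 0], [0, 4]]
Result: (1 × 5, -2 × 4) = (5, -8)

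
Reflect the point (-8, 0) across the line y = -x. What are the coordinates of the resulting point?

Reflection across line y = -x: (-8, 0) → (0, 8)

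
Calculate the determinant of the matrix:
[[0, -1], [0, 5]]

For a 2×2 matrix [[a, b], [c, d]], det = ad - bc
det = (0)(5) - (-1)(0) = 0 - 0 = 0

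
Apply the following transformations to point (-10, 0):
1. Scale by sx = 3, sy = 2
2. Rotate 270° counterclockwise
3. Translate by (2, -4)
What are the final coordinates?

Step 1: Scale → (-30, 0)
Step 2: Rotate 270° → (0, 30)
Step 3: Translate → (2, 26)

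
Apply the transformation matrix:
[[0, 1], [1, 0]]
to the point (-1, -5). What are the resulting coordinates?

Matrix multiplication:
[[0, 1], [1, 0]] × [-1, -5]ᵀ
= [(0)(-1) + (1)(-5), (1)(-1) + (0)(-5)]ᵀ
= [-5, -1]ᵀ
Result: (-5, -1)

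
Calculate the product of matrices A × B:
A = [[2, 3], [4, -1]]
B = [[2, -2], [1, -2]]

Matrix multiplication:
C[0][0] = 2×2 + 3×1 = 7
C[0][1] = 2×-2 + 3×-2 = -10
C[1][0] = 4×2 + -1×1 = 7
C[1][1] = 4×-2 + -1×-2 = -6
Result: [[7, -10], [7, -6]]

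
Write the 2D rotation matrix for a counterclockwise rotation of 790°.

Rotation matrix formula: [[cos θ, -sin θ], [sin θ, cos θ]]
For θ = 790°:
cos(790°) = 0.3420
sin(790°) = 0.9397
Result: [[0.3420, -0.9397], [0.9397, 0.3420]]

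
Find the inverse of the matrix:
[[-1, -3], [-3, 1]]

For [[a,b],[c,d]], inverse = (1/det)·[[d,-b],[-c,a]]
det = (-1)(1) - (-3)(-3) = -1 - 9 = -10
Inverse = (1/-10)·[[1, 3], [3, -1]]
= [[-1/10, -3/10], [-3/10, 1/10]]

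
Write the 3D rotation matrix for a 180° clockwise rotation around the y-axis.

Rotation matrix for clockwise 180° around y-axis:
A clockwise rotation by 180° is a counterclockwise rotation by -180°.
cos(-180°) = -1, sin(-180°) = 0
Result: [[-1, 0, 0], [0, 1, 0], [0, 0, -1]]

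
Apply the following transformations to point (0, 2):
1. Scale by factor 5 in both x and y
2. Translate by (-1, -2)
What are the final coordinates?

Step 1: Scale (0, 2) by 5 → (0, 10)
Step 2: Translate by (-1, -2) → (-1, 8)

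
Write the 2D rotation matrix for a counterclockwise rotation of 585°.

Rotation matrix formula: [[cos θ, -sin θ], [sin θ, cos θ]]
For θ = 585°:
cos(585°) = -√2/2
sin(585°) = -√2/2
Result: [[-√2/2, √2/2], [-√2/2, -√2/2]]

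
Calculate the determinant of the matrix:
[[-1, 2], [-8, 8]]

For a 2×2 matrix [[a, b], [c, d]], det = ad - bc
det = (-1)(8) - (2)(-8) = -8 - -16 = 8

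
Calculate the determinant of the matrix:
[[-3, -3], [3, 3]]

For a 2×2 matrix [[a, b], [c, d]], det = ad - bc
det = (-3)(3) - (-3)(3) = -9 - -9 = 0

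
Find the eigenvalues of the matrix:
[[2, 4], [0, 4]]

Characteristic equation: det(A - λI) = 0
λ² - (trace)λ + (det) = 0
trace = 2 + 4 = 6, det = (2)(4) - (4)(0) = 8
λ² - (6)λ + (8) = 0
λ = (6 ± √((6)² - 4·(8))) / 2 = (6 ± √4) / 2
Solving: λ = 2, 4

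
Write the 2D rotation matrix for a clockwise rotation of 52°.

Rotation matrix formula: [[cos θ, -sin θ], [sin θ, cos θ]]
A clockwise rotation by 52° is equivalent to a counterclockwise rotation by -52°.
For θ = -52°:
cos(-52°) = 0.6157
sin(-52°) = -0.7880
Result: [[0.6157, 0.7880], [-0.7880, 0.6157]]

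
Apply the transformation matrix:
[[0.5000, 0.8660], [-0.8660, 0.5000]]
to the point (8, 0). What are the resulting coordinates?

Matrix multiplication:
[[0.5000, 0.8660], [-0.8660, 0.5000]] × [8, 0]ᵀ
= [(0.5000)(8) + (0.8660)(0), (-0.8660)(8) + (0.5000)(0)]ᵀ
= [4, -6.9280]ᵀ
Result: (4, -6.9280)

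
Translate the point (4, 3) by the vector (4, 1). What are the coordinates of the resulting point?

Translation by (4, 1) (homogeneous matrix [[1, 0, 4], [0, 1, 1], [0, 0, 1]]):
x' = 4 + 4 = 8
y' = 3 + 1 = 4
Result: (8, 4)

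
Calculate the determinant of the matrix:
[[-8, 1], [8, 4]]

For a 2×2 matrix [[a, b], [c, d]], det = ad - bc
det = (-8)(4) - (1)(8) = -32 - 8 = -40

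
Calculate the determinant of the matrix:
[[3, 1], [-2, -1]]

For a 2×2 matrix [[a, b], [c, d]], det = ad - bc
det = (3)(-1) - (1)(-2) = -3 - -2 = -1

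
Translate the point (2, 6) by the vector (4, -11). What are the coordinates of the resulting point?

Translation by (4, -11) (homogeneous matrix [[1, 0, 4], [0, 1, -11], [0, 0, 1]]):
x' = 2 + 4 = 6
y' = 6 + -11 = -5
Result: (6, -5)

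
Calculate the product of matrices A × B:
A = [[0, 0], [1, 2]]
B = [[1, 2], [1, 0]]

Matrix multiplication:
C[0][0] = 0×1 + 0×1 = 0
C[0][1] = 0×2 + 0×0 = 0
C[1][0] = 1×1 + 2×1 = 3
C[1][1] = 1×2 + 2×0 = 2
Result: [[0, 0], [3, 2]]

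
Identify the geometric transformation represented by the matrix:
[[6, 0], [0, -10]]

This matrix represents: non-uniform scaling by sx = 6, sy = -10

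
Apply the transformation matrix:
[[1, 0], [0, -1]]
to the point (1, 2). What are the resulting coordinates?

Matrix multiplication:
[[1, 0], [0, -1]] × [1, 2]ᵀ
= [(1)(1) + (0)(2), (0)(1) + (-1)(2)]ᵀ
= [1, -2]ᵀ
Result: (1, -2)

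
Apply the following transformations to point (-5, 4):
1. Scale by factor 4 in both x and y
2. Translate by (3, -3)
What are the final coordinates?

Step 1: Scale (-5, 4) by 4 → (-20, 16)
Step 2: Translate by (3, -3) → (-17, 13)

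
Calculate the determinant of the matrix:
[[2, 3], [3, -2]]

For a 2×2 matrix [[a, b], [c, d]], det = ad - bc
det = (2)(-2) - (3)(3) = -4 - 9 = -13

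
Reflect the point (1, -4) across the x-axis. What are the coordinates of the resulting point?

Reflection across x-axis: (1, -4) → (1, 4)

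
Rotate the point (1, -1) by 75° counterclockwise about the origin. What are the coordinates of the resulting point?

Rotation matrix for 75°: [[cos 75°, -sin 75°], [sin 75°, cos 75°]] ≈ [[0.258819, -0.965926], [0.965926, 0.258819]]
[[0.258819, -0.965926], [0.965926, 0.258819]] × [1, -1]ᵀ ≈ [1.2247, 0.7071]ᵀ
Result: (1.2247, 0.7071)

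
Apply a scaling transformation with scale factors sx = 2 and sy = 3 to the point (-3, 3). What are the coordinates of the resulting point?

Scaling matrix:
[[2, 0], [0, 3]]
Result: (-3 × 2, 3 × 3) = (-6, 9)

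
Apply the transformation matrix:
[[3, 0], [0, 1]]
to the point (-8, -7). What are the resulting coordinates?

Matrix multiplication:
[[3, 0], [0, 1]] × [-8, -7]ᵀ
= [(3)(-8) + (0)(-7), (0)(-8) + (1)(-7)]ᵀ
= [-24, -7]ᵀ
Result: (-24, -7)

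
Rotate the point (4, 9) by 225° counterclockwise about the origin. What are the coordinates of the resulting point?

Rotation matrix for 225°: [[cos 225°, -sin 225°], [sin 225°, cos 225°]] ≈ [[-0.707107, 0.707107], [-0.707107, -0.707107]]
[[-0.707107, 0.707107], [-0.707107, -0.707107]] × [4, 9]ᵀ ≈ [3.5355, -9.1924]ᵀ
Result: (3.5355, -9.1924)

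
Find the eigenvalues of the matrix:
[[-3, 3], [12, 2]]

Characteristic equation: det(A - λI) = 0
λ² - (trace)λ + (det) = 0
trace = -3 + 2 = -1, det = (-3)(2) - (3)(12) = -42
λ² - (-1)λ + (-42) = 0
λ = (-1 ± √((-1)² - 4·(-42))) / 2 = (-1 ± √169) / 2
Solving: λ = -7, 6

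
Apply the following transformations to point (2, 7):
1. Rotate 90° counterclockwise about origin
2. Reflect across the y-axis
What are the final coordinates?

Step 1: Rotate 90° → (-7, 2)
Step 2: Reflect across y-axis → (7, 2)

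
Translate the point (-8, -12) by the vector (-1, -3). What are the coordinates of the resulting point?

Translation by (-1, -3) (homogeneous matrix [[1, 0, -1], [0, 1, -3], [0, 0, 1]]):
x' = -8 + -1 = -9
y' = -12 + -3 = -15
Result: (-9, -15)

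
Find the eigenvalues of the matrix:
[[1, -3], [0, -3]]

Characteristic equation: det(A - λI) = 0
λ² - (trace)λ + (det) = 0
trace = 1 + -3 = -2, det = (1)(-3) - (-3)(0) = -3
λ² - (-2)λ + (-3) = 0
λ = (-2 ± √((-2)² - 4·(-3))) / 2 = (-2 ± √16) / 2
Solving: λ = -3, 1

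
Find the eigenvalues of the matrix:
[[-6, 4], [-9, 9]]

Characteristic equation: det(A - λI) = 0
λ² - (trace)λ + (det) = 0
trace = -6 + 9 = 3, det = (-6)(9) - (4)(-9) = -18
λ² - (3)λ + (-18) = 0
λ = (3 ± √((3)² - 4·(-18))) / 2 = (3 ± √81) / 2
Solving: λ = -3, 6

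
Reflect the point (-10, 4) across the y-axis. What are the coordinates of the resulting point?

Reflection across y-axis: (-10, 4) → (10, 4)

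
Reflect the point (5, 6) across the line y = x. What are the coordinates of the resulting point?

Reflection across line y = x: (5, 6) → (6, 5)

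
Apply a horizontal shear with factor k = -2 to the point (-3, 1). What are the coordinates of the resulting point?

Shear matrix for horizontal shear with factor k = -2:
[[1, -2], [0, 1]]
Result: (-3, 1) → (-5, 1)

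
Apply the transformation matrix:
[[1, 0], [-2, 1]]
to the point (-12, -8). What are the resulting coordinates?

Matrix multiplication:
[[1, 0], [-2, 1]] × [-12, -8]ᵀ
= [(1)(-12) + (0)(-8), (-2)(-12) + (1)(-8)]ᵀ
= [-12, 16]ᵀ
Result: (-12, 16)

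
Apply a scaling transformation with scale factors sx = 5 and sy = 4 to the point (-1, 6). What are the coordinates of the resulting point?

Scaling matrix:
[[5, 0], [0, 4]]
Result: (-1 × 5, 6 × 4) = (-5, 24)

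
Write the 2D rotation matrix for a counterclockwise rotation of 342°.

Rotation matrix formula: [[cos θ, -sin θ], [sin θ, cos θ]]
For θ = 342°:
cos(342°) = 0.9511
sin(342°) = -0.3090
Result: [[0.9511, 0.3090], [-0.3090, 0.9511]]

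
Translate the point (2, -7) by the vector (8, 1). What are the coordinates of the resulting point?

Translation by (8, 1) (homogeneous matrix [[1, 0, 8], [0, 1, 1], [0, 0, 1]]):
x' = 2 + 8 = 10
y' = -7 + 1 = -6
Result: (10, -6)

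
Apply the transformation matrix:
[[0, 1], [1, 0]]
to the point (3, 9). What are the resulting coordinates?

Matrix multiplication:
[[0, 1], [1, 0]] × [3, 9]ᵀ
= [(0)(3) + (1)(9), (1)(3) + (0)(9)]ᵀ
= [9, 3]ᵀ
Result: (9, 3)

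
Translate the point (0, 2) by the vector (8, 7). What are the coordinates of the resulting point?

Translation by (8, 7) (homogeneous matrix [[1, 0, 8], [0, 1, 7], [0, 0, 1]]):
x' = 0 + 8 = 8
y' = 2 + 7 = 9
Result: (8, 9)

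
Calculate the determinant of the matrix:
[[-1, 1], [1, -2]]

For a 2×2 matrix [[a, b], [c, d]], det = ad - bc
det = (-1)(-2) - (1)(1) = 2 - 1 = 1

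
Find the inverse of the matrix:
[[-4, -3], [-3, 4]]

For [[a,b],[c,d]], inverse = (1/det)·[[d,-b],[-c,a]]
det = (-4)(4) - (-3)(-3) = -16 - 9 = -25
Inverse = (1/-25)·[[4, 3], [3, -4]]
= [[-4/25, -3/25], [-3/25, 4/25]]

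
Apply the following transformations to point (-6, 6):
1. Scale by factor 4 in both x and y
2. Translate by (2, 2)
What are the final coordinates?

Step 1: Scale (-6, 6) by 4 → (-24, 24)
Step 2: Translate by (2, 2) → (-22, 26)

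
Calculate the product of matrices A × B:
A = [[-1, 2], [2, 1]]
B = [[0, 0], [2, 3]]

Matrix multiplication:
C[0][0] = -1×0 + 2×2 = 4
C[0][1] = -1×0 + 2×3 = 6
C[1][0] = 2×0 + 1×2 = 2
C[1][1] = 2×0 + 1×3 = 3
Result: [[4, 6], [2, 3]]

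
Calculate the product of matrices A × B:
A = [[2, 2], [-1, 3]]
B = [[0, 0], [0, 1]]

Matrix multiplication:
C[0][0] = 2×0 + 2×0 = 0
C[0][1] = 2×0 + 2×1 = 2
C[1][0] = -1×0 + 3×0 = 0
C[1][1] = -1×0 + 3×1 = 3
Result: [[0, 2], [0, 3]]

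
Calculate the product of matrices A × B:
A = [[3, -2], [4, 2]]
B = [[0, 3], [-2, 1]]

Matrix multiplication:
C[0][0] = 3×0 + -2×-2 = 4
C[0][1] = 3×3 + -2×1 = 7
C[1][0] = 4×0 + 2×-2 = -4
C[1][1] = 4×3 + 2×1 = 14
Result: [[4, 7], [-4, 14]]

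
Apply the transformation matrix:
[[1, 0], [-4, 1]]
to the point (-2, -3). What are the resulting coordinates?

Matrix multiplication:
[[1, 0], [-4, 1]] × [-2, -3]ᵀ
= [(1)(-2) + (0)(-3), (-4)(-2) + (1)(-3)]ᵀ
= [-2, 5]ᵀ
Result: (-2, 5)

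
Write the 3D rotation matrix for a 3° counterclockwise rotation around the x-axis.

Rotation matrix for counterclockwise 3° around x-axis:
cos(3°) = 0.9986, sin(3°) = 0.0523
Result: [[1, 0, 0], [0, 0.9986, -0.0523], [0, 0.0523, 0.9986]]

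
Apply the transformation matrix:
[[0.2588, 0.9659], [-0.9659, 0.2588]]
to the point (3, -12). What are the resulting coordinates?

Matrix multiplication:
[[0.2588, 0.9659], [-0.9659, 0.2588]] × [3, -12]ᵀ
= [(0.2588)(3) + (0.9659)(-12), (-0.9659)(3) + (0.2588)(-12)]ᵀ
= [-10.8144, -6.0033]ᵀ
Result: (-10.8144, -6.0033)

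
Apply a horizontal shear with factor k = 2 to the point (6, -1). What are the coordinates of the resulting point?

Shear matrix for horizontal shear with factor k = 2:
[[1, 2], [0, 1]]
Result: (6, -1) → (4, -1)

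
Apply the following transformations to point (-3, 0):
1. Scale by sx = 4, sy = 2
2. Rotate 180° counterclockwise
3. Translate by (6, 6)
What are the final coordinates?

Step 1: Scale → (-12, 0)
Step 2: Rotate 180° → (12, 0)
Step 3: Translate → (18, 6)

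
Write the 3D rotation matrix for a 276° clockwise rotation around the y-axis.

Rotation matrix for clockwise 276° around y-axis:
A clockwise rotation by 276° is a counterclockwise rotation by -276°.
cos(-276°) = 0.1045, sin(-276°) = 0.9945
Result: [[0.1045, 0, 0.9945], [0, 1, 0], [-0.9945, 0, 0.1045]]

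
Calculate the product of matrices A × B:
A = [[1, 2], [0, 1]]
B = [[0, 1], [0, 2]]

Matrix multiplication:
C[0][0] = 1×0 + 2×0 = 0
C[0][1] = 1×1 + 2×2 = 5
C[1][0] = 0×0 + 1×0 = 0
C[1][1] = 0×1 + 1×2 = 2
Result: [[0, 5], [0, 2]]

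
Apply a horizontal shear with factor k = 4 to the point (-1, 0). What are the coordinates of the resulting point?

Shear matrix for horizontal shear with factor k = 4:
[[1, 4], [0, 1]]
Result: (-1, 0) → (-1, 0)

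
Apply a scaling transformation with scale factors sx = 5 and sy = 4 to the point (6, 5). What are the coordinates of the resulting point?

Scaling matrix:
[[5, 0], [0, 4]]
Result: (6 × 5, 5 × 4) = (30, 20)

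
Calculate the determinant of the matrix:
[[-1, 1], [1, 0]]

For a 2×2 matrix [[a, b], [c, d]], det = ad - bc
det = (-1)(0) - (1)(1) = 0 - 1 = -1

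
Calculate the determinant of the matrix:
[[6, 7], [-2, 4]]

For a 2×2 matrix [[a, b], [c, d]], det = ad - bc
det = (6)(4) - (7)(-2) = 24 - -14 = 38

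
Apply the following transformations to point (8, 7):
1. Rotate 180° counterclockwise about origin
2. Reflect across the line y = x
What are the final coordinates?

Step 1: Rotate 180° → (-8, -7)
Step 2: Reflect across line y = x → (-7, -8)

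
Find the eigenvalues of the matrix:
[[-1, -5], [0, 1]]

Characteristic equation: det(A - λI) = 0
λ² - (trace)λ + (det) = 0
trace = -1 + 1 = 0, det = (-1)(1) - (-5)(0) = -1
λ² - (0)λ + (-1) = 0
λ = (0 ± √((0)² - 4·(-1))) / 2 = (0 ± √4) / 2
Solving: λ = -1, 1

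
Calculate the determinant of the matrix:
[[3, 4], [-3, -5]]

For a 2×2 matrix [[a, b], [c, d]], det = ad - bc
det = (3)(-5) - (4)(-3) = -15 - -12 = -3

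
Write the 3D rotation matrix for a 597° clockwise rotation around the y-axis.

Rotation matrix for clockwise 597° around y-axis:
A clockwise rotation by 597° is a counterclockwise rotation by -597°.
cos(-597°) = -0.5446, sin(-597°) = 0.8387
Result: [[-0.5446, 0, 0.8387], [0, 1, 0], [-0.8387, 0, -0.5446]]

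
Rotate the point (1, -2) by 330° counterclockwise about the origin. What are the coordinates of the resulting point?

Rotation matrix for 330°: [[cos 330°, -sin 330°], [sin 330°, cos 330°]] ≈ [[0.866025, 0.500000], [-0.500000, 0.866025]]
[[0.866025, 0.500000], [-0.500000, 0.866025]] × [1, -2]ᵀ ≈ [-0.1340, -2.2321]ᵀ
Result: (-0.1340, -2.2321)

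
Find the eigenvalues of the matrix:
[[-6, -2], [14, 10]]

Characteristic equation: det(A - λI) = 0
λ² - (trace)λ + (det) = 0
trace = -6 + 10 = 4, det = (-6)(10) - (-2)(14) = -32
λ² - (4)λ + (-32) = 0
λ = (4 ± √((4)² - 4·(-32))) / 2 = (4 ± √144) / 2
Solving: λ = -4, 8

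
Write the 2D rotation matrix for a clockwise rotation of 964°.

Rotation matrix formula: [[cos θ, -sin θ], [sin θ, cos θ]]
A clockwise rotation by 964° is equivalent to a counterclockwise rotation by -964°.
For θ = -964°:
cos(-964°) = -0.4384
sin(-964°) = 0.8988
Result: [[-0.4384, -0.8988], [0.8988, -0.4384]]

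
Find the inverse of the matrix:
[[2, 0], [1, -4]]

For [[a,b],[c,d]], inverse = (1/det)·[[d,-b],[-c,a]]
det = (2)(-4) - (0)(1) = -8 - 0 = -8
Inverse = (1/-8)·[[-4, 0], [-1, 2]]
= [[1/2, 0], [1/8, -1/4]]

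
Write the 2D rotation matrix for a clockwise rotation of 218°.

Rotation matrix formula: [[cos θ, -sin θ], [sin θ, cos θ]]
A clockwise rotation by 218° is equivalent to a counterclockwise rotation by -218°.
For θ = -218°:
cos(-218°) = -0.7880
sin(-218°) = 0.6157
Result: [[-0.7880, -0.6157], [0.6157, -0.7880]]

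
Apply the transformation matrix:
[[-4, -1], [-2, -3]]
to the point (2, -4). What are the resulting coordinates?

Matrix multiplication:
[[-4, -1], [-2, -3]] × [2, -4]ᵀ
= [(-4)(2) + (-1)(-4), (-2)(2) + (-3)(-4)]ᵀ
= [-4, 8]ᵀ
Result: (-4, 8)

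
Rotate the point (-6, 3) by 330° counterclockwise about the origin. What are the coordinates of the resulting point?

Rotation matrix for 330°: [[cos 330°, -sin 330°], [sin 330°, cos 330°]] ≈ [[0.866025, 0.500000], [-0.500000, 0.866025]]
[[0.866025, 0.500000], [-0.500000, 0.866025]] × [-6, 3]ᵀ ≈ [-3.6962, 5.5981]ᵀ
Result: (-3.6962, 5.5981)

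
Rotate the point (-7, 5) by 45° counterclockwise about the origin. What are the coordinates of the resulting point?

Rotation matrix for 45°: [[cos 45°, -sin 45°], [sin 45°, cos 45°]] ≈ [[0.707107, -0.707107], [0.707107, 0.707107]]
[[0.707107, -0.707107], [0.707107, 0.707107]] × [-7, 5]ᵀ ≈ [-8.4853, -1.4142]ᵀ
Result: (-8.4853, -1.4142)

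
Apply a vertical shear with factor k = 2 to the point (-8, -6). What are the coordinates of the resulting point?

Shear matrix for vertical shear with factor k = 2:
[[1, 0], [2, 1]]
Result: (-8, -6) → (-8, -22)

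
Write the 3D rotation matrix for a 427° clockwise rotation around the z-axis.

Rotation matrix for clockwise 427° around z-axis:
A clockwise rotation by 427° is a counterclockwise rotation by -427°.
cos(-427°) = 0.3907, sin(-427°) = -0.9205
Result: [[0.3907, 0.9205, 0], [-0.9205, 0.3907, 0], [0, 0, 1]]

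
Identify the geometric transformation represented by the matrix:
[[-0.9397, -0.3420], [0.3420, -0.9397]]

This matrix represents: rotation by 160° counterclockwise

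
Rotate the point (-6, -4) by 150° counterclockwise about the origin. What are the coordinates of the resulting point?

Rotation matrix for 150°: [[cos 150°, -sin 150°], [sin 150°, cos 150°]] ≈ [[-0.866025, -0.500000], [0.500000, -0.866025]]
[[-0.866025, -0.500000], [0.500000, -0.866025]] × [-6, -4]ᵀ ≈ [7.1962, 0.4641]ᵀ
Result: (7.1962, 0.4641)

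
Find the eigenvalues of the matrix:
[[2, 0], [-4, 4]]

Characteristic equation: det(A - λI) = 0
λ² - (trace)λ + (det) = 0
trace = 2 + 4 = 6, det = (2)(4) - (0)(-4) = 8
λ² - (6)λ + (8) = 0
λ = (6 ± √((6)² - 4·(8))) / 2 = (6 ± √4) / 2
Solving: λ = 2, 4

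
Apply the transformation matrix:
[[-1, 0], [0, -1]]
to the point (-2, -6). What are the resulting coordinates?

Matrix multiplication:
[[-1, 0], [0, -1]] × [-2, -6]ᵀ
= [(-1)(-2) + (0)(-6), (0)(-2) + (-1)(-6)]ᵀ
= [2, 6]ᵀ
Result: (2, 6)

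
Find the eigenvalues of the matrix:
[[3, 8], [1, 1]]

Characteristic equation: det(A - λI) = 0
λ² - (trace)λ + (det) = 0
trace = 3 + 1 = 4, det = (3)(1) - (8)(1) = -5
λ² - (4)λ + (-5) = 0
λ = (4 ± √((4)² - 4·(-5))) / 2 = (4 ± √36) / 2
Solving: λ = -1, 5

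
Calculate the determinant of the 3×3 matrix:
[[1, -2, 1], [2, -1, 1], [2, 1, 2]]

Expansion along first row:
det = 1·det([[-1,1],[1,2]]) - -2·det([[2,1],[2,2]]) + 1·det([[2,-1],[2,1]])
    = 1·(-1·2 - 1·1) - -2·(2·2 - 1·2) + 1·(2·1 - -1·2)
    = 1·-3 - -2·2 + 1·4
    = -3 + 4 + 4 = 5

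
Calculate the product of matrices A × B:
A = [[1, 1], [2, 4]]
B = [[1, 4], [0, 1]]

Matrix multiplication:
C[0][0] = 1×1 + 1×0 = 1
C[0][1] = 1×4 + 1×1 = 5
C[1][0] = 2×1 + 4×0 = 2
C[1][1] = 2×4 + 4×1 = 12
Result: [[1, 5], [2, 12]]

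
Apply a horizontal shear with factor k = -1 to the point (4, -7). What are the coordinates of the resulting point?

Shear matrix for horizontal shear with factor k = -1:
[[1, -1], [0, 1]]
Result: (4, -7) → (11, -7)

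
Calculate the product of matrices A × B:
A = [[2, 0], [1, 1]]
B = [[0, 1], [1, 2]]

Matrix multiplication:
C[0][0] = 2×0 + 0×1 = 0
C[0][1] = 2×1 + 0×2 = 2
C[1][0] = 1×0 + 1×1 = 1
C[1][1] = 1×1 + 1×2 = 3
Result: [[0, 2], [1, 3]]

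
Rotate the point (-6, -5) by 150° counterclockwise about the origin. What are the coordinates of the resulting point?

Rotation matrix for 150°: [[cos 150°, -sin 150°], [sin 150°, cos 150°]] ≈ [[-0.866025, -0.500000], [0.500000, -0.866025]]
[[-0.866025, -0.500000], [0.500000, -0.866025]] × [-6, -5]ᵀ ≈ [7.6962, 1.3301]ᵀ
Result: (7.6962, 1.3301)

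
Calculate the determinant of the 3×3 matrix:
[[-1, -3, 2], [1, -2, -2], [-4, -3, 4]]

Expansion along first row:
det = -1·det([[-2,-2],[-3,4]]) - -3·det([[1,-2],[-4,4]]) + 2·det([[1,-2],[-4,-3]])
    = -1·(-2·4 - -2·-3) - -3·(1·4 - -2·-4) + 2·(1·-3 - -2·-4)
    = -1·-14 - -3·-4 + 2·-11
    = 14 + -12 + -22 = -20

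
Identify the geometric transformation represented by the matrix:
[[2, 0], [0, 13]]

This matrix represents: non-uniform scaling by sx = 2, sy = 13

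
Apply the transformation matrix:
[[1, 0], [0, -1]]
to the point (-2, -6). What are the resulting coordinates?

Matrix multiplication:
[[1, 0], [0, -1]] × [-2, -6]ᵀ
= [(1)(-2) + (0)(-6), (0)(-2) + (-1)(-6)]ᵀ
= [-2, 6]ᵀ
Result: (-2, 6)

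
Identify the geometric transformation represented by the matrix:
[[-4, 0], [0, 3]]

This matrix represents: non-uniform scaling by sx = -4, sy = 3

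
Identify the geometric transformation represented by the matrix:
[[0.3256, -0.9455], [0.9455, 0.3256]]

This matrix represents: rotation by 71° counterclockwise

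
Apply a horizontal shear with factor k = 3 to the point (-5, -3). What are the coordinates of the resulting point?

Shear matrix for horizontal shear with factor k = 3:
[[1, 3], [0, 1]]
Result: (-5, -3) → (-14, -3)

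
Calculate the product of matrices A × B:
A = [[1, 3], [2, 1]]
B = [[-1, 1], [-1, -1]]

Matrix multiplication:
C[0][0] = 1×-1 + 3×-1 = -4
C[0][1] = 1×1 + 3×-1 = -2
C[1][0] = 2×-1 + 1×-1 = -3
C[1][1] = 2×1 + 1×-1 = 1
Result: [[-4, -2], [-3, 1]]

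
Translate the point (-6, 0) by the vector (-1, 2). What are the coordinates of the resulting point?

Translation by (-1, 2) (homogeneous matrix [[1, 0, -1], [0, 1, 2], [0, 0, 1]]):
x' = -6 + -1 = -7
y' = 0 + 2 = 2
Result: (-7, 2)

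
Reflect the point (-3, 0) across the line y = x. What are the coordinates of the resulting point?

Reflection across line y = x: (-3, 0) → (0, -3)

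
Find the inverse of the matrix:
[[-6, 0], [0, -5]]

For [[a,b],[c,d]], inverse = (1/det)·[[d,-b],[-c,a]]
det = (-6)(-5) - (0)(0) = 30 - 0 = 30
Inverse = (1/30)·[[-5, 0], [0, -6]]
= [[-1/6, 0], [0, -1/5]]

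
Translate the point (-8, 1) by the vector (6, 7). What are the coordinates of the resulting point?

Translation by (6, 7) (homogeneous matrix [[1, 0, 6], [0, 1, 7], [0, 0, 1]]):
x' = -8 + 6 = -2
y' = 1 + 7 = 8
Result: (-2, 8)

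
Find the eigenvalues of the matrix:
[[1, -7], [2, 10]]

Characteristic equation: det(A - λI) = 0
λ² - (trace)λ + (det) = 0
trace = 1 + 10 = 11, det = (1)(10) - (-7)(2) = 24
λ² - (11)λ + (24) = 0
λ = (11 ± √((11)² - 4·(24))) / 2 = (11 ± √25) / 2
Solving: λ = 3, 8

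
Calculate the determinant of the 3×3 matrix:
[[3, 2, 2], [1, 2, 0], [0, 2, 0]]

Expansion along first row:
det = 3·det([[2,0],[2,0]]) - 2·det([[1,0],[0,0]]) + 2·det([[1,2],[0,2]])
    = 3·(2·0 - 0·2) - 2·(1·0 - 0·0) + 2·(1·2 - 2·0)
    = 3·0 - 2·0 + 2·2
    = 0 + 0 + 4 = 4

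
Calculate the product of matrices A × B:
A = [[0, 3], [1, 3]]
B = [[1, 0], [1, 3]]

Matrix multiplication:
C[0][0] = 0×1 + 3×1 = 3
C[0][1] = 0×0 + 3×3 = 9
C[1][0] = 1×1 + 3×1 = 4
C[1][1] = 1×0 + 3×3 = 9
Result: [[3, 9], [4, 9]]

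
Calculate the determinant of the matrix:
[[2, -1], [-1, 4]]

For a 2×2 matrix [[a, b], [c, d]], det = ad - bc
det = (2)(4) - (-1)(-1) = 8 - 1 = 7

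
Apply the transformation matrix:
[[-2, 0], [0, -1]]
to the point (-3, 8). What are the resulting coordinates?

Matrix multiplication:
[[-2, 0], [0, -1]] × [-3, 8]ᵀ
= [(-2)(-3) + (0)(8), (0)(-3) + (-1)(8)]ᵀ
= [6, -8]ᵀ
Result: (6, -8)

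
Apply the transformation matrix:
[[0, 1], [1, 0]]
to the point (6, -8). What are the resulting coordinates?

Matrix multiplication:
[[0, 1], [1, 0]] × [6, -8]ᵀ
= [(0)(6) + (1)(-8), (1)(6) + (0)(-8)]ᵀ
= [-8, 6]ᵀ
Result: (-8, 6)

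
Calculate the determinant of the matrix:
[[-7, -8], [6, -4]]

For a 2×2 matrix [[a, b], [c, d]], det = ad - bc
det = (-7)(-4) - (-8)(6) = 28 - -48 = 76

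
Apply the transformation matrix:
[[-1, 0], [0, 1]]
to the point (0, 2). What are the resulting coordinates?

Matrix multiplication:
[[-1, 0], [0, 1]] × [0, 2]ᵀ
= [(-1)(0) + (0)(2), (0)(0) + (1)(2)]ᵀ
= [0, 2]ᵀ
Result: (0, 2)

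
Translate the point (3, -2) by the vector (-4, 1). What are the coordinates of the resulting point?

Translation by (-4, 1) (homogeneous matrix [[1, 0, -4], [0, 1, 1], [0, 0, 1]]):
x' = 3 + -4 = -1
y' = -2 + 1 = -1
Result: (-1, -1)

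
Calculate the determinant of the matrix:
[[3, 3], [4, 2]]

For a 2×2 matrix [[a, b], [c, d]], det = ad - bc
det = (3)(2) - (3)(4) = 6 - 12 = -6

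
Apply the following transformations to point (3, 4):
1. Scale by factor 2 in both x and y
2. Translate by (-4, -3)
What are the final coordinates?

Step 1: Scale (3, 4) by 2 → (6, 8)
Step 2: Translate by (-4, -3) → (2, 5)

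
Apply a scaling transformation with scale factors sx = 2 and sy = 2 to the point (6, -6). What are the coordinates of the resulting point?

Scaling matrix:
[[2, 0], [0, 2]]
Result: (6 × 2, -6 × 2) = (12, -12)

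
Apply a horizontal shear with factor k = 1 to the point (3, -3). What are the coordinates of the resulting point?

Shear matrix for horizontal shear with factor k = 1:
[[1, 1], [0, 1]]
Result: (3, -3) → (0, -3)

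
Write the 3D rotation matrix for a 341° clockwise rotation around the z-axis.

Rotation matrix for clockwise 341° around z-axis:
A clockwise rotation by 341° is a counterclockwise rotation by -341°.
cos(-341°) = 0.9455, sin(-341°) = 0.3256
Result: [[0.9455, -0.3256, 0], [0.3256, 0.9455, 0], [0, 0, 1]]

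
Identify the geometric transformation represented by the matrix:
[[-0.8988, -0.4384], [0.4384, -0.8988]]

This matrix represents: rotation by 154° counterclockwise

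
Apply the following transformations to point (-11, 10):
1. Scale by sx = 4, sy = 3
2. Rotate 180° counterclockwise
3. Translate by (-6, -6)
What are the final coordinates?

Step 1: Scale → (-44, 30)
Step 2: Rotate 180° → (44, -30)
Step 3: Translate → (38, -36)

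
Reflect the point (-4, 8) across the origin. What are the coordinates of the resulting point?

Reflection across origin: (-4, 8) → (4, -8)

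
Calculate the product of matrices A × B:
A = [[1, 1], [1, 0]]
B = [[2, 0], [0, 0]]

Matrix multiplication:
C[0][0] = 1×2 + 1×0 = 2
C[0][1] = 1×0 + 1×0 = 0
C[1][0] = 1×2 + 0×0 = 2
C[1][1] = 1×0 + 0×0 = 0
Result: [[2, 0], [2, 0]]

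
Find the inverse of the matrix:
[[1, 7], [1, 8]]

For [[a,b],[c,d]], inverse = (1/det)·[[d,-b],[-c,a]]
det = (1)(8) - (7)(1) = 8 - 7 = 1
Inverse = [[8, -7], [-1, 1]]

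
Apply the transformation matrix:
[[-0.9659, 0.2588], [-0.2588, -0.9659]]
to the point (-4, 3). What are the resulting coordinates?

Matrix multiplication:
[[-0.9659, 0.2588], [-0.2588, -0.9659]] × [-4, 3]ᵀ
= [(-0.9659)(-4) + (0.2588)(3), (-0.2588)(-4) + (-0.9659)(3)]ᵀ
= [4.6400, -1.8625]ᵀ
Result: (4.6400, -1.8625)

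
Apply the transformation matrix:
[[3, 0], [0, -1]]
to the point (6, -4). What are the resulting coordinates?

Matrix multiplication:
[[3, 0], [0, -1]] × [6, -4]ᵀ
= [(3)(6) + (0)(-4), (0)(6) + (-1)(-4)]ᵀ
= [18, 4]ᵀ
Result: (18, 4)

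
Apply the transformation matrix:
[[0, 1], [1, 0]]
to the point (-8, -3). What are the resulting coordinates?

Matrix multiplication:
[[0, 1], [1, 0]] × [-8, -3]ᵀ
= [(0)(-8) + (1)(-3), (1)(-8) + (0)(-3)]ᵀ
= [-3, -8]ᵀ
Result: (-3, -8)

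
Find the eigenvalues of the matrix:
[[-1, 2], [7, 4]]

Characteristic equation: det(A - λI) = 0
λ² - (trace)λ + (det) = 0
trace = -1 + 4 = 3, det = (-1)(4) - (2)(7) = -18
λ² - (3)λ + (-18) = 0
λ = (3 ± √((3)² - 4·(-18))) / 2 = (3 ± √81) / 2
Solving: λ = -3, 6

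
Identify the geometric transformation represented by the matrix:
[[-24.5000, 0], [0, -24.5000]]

This matrix represents: uniform scaling by factor -24.5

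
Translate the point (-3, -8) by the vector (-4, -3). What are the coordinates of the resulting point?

Translation by (-4, -3) (homogeneous matrix [[1, 0, -4], [0, 1, -3], [0, 0, 1]]):
x' = -3 + -4 = -7
y' = -8 + -3 = -11
Result: (-7, -11)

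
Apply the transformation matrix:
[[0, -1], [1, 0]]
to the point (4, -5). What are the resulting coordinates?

Matrix multiplication:
[[0, -1], [1, 0]] × [4, -5]ᵀ
= [(0)(4) + (-1)(-5), (1)(4) + (0)(-5)]ᵀ
= [5, 4]ᵀ
Result: (5, 4)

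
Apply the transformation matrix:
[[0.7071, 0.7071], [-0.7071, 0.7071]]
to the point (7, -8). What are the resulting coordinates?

Matrix multiplication:
[[0.7071, 0.7071], [-0.7071, 0.7071]] × [7, -8]ᵀ
= [(0.7071)(7) + (0.7071)(-8), (-0.7071)(7) + (0.7071)(-8)]ᵀ
= [-0.7071, -10.6065]ᵀ
Result: (-0.7071, -10.6065)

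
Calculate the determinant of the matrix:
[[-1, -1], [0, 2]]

For a 2×2 matrix [[a, b], [c, d]], det = ad - bc
det = (-1)(2) - (-1)(0) = -2 - 0 = -2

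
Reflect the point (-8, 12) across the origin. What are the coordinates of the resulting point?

Reflection across origin: (-8, 12) → (8, -12)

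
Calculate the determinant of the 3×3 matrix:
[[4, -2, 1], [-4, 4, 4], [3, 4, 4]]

Expansion along first row:
det = 4·det([[4,4],[4,4]]) - -2·det([[-4,4],[3,4]]) + 1·det([[-4,4],[3,4]])
    = 4·(4·4 - 4·4) - -2·(-4·4 - 4·3) + 1·(-4·4 - 4·3)
    = 4·0 - -2·-28 + 1·-28
    = 0 + -56 + -28 = -84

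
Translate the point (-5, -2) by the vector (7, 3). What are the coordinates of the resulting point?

Translation by (7, 3) (homogeneous matrix [[1, 0, 7], [0, 1, 3], [0, 0, 1]]):
x' = -5 + 7 = 2
y' = -2 + 3 = 1
Result: (2, 1)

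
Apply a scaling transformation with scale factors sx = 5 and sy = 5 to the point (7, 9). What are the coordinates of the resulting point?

Scaling matrix:
[[5, 0], [0, 5]]
Result: (7 × 5, 9 × 5) = (35, 45)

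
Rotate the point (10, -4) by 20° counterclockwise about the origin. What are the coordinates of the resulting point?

Rotation matrix for 20°: [[cos 20°, -sin 20°], [sin 20°, cos 20°]] ≈ [[0.939693, -0.342020], [0.342020, 0.939693]]
[[0.939693, -0.342020], [0.342020, 0.939693]] × [10, -4]ᵀ ≈ [10.7650, -0.3386]ᵀ
Result: (10.7650, -0.3386)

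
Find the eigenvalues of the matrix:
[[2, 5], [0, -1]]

Characteristic equation: det(A - λI) = 0
λ² - (trace)λ + (det) = 0
trace = 2 + -1 = 1, det = (2)(-1) - (5)(0) = -2
λ² - (1)λ + (-2) = 0
λ = (1 ± √((1)² - 4·(-2))) / 2 = (1 ± √9) / 2
Solving: λ = -1, 2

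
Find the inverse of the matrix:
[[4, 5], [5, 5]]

For [[a,b],[c,d]], inverse = (1/det)·[[d,-b],[-c,a]]
det = (4)(5) - (5)(5) = 20 - 25 = -5
Inverse = (1/-5)·[[5, -5], [-5, 4]]
= [[-1, 1], [1, -4/5]]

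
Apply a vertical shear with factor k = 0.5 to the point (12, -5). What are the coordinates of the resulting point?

Shear matrix for vertical shear with factor k = 0.5:
[[1, 0], [0.50, 1]]
Result: (12, -5) → (12, 1)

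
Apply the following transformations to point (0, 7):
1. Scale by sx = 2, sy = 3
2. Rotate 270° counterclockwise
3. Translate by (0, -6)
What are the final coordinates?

Step 1: Scale → (0, 21)
Step 2: Rotate 270° → (21, 0)
Step 3: Translate → (21, -6)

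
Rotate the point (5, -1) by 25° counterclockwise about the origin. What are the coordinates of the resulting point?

Rotation matrix for 25°: [[cos 25°, -sin 25°], [sin 25°, cos 25°]] ≈ [[0.906308, -0.422618], [0.422618, 0.906308]]
[[0.906308, -0.422618], [0.422618, 0.906308]] × [5, -1]ᵀ ≈ [4.9542, 1.2068]ᵀ
Result: (4.9542, 1.2068)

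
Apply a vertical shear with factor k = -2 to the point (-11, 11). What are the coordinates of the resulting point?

Shear matrix for vertical shear with factor k = -2:
[[1, 0], [-2, 1]]
Result: (-11, 11) → (-11, 33)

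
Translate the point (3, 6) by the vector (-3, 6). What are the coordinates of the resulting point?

Translation by (-3, 6) (homogeneous matrix [[1, 0, -3], [0, 1, 6], [0, 0, 1]]):
x' = 3 + -3 = 0
y' = 6 + 6 = 12
Result: (0, 12)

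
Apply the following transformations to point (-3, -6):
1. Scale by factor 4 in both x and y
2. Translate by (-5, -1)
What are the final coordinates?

Step 1: Scale (-3, -6) by 4 → (-12, -24)
Step 2: Translate by (-5, -1) → (-17, -25)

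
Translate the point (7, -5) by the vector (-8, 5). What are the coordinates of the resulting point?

Translation by (-8, 5) (homogeneous matrix [[1, 0, -8], [0, 1, 5], [0, 0, 1]]):
x' = 7 + -8 = -1
y' = -5 + 5 = 0
Result: (-1, 0)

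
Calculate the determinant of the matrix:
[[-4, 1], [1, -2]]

For a 2×2 matrix [[a, b], [c, d]], det = ad - bc
det = (-4)(-2) - (1)(1) = 8 - 1 = 7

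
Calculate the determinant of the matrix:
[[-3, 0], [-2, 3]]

For a 2×2 matrix [[a, b], [c, d]], det = ad - bc
det = (-3)(3) - (0)(-2) = -9 - 0 = -9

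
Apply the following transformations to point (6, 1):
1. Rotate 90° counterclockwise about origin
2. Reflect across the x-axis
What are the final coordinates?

Step 1: Rotate 90° → (-1, 6)
Step 2: Reflect across x-axis → (-1, -6)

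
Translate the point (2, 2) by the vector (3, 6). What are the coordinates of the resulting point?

Translation by (3, 6) (homogeneous matrix [[1, 0, 3], [0, 1, 6], [0, 0, 1]]):
x' = 2 + 3 = 5
y' = 2 + 6 = 8
Result: (5, 8)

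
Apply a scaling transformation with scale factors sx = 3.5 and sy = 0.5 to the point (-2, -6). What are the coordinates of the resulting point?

Scaling matrix:
[[3.50, 0], [0, 0.50]]
Result: (-2 × 3.5, -6 × 0.5) = (-7, -3)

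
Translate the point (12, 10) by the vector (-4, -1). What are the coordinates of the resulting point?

Translation by (-4, -1) (homogeneous matrix [[1, 0, -4], [0, 1, -1], [0, 0, 1]]):
x' = 12 + -4 = 8
y' = 10 + -1 = 9
Result: (8, 9)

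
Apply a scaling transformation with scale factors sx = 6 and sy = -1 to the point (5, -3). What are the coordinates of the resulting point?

Scaling matrix:
[[6, 0], [0, -1]]
Result: (5 × 6, -3 × -1) = (30, 3)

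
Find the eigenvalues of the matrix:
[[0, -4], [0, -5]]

Characteristic equation: det(A - λI) = 0
λ² - (trace)λ + (det) = 0
trace = 0 + -5 = -5, det = (0)(-5) - (-4)(0) = 0
λ² - (-5)λ + (0) = 0
λ = (-5 ± √((-5)² - 4·(0))) / 2 = (-5 ± √25) / 2
Solving: λ = -5, 0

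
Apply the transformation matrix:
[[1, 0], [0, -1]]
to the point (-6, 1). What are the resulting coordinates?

Matrix multiplication:
[[1, 0], [0, -1]] × [-6, 1]ᵀ
= [(1)(-6) + (0)(1), (0)(-6) + (-1)(1)]ᵀ
= [-6, -1]ᵀ
Result: (-6, -1)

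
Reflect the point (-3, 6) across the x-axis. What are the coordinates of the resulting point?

Reflection across x-axis: (-3, 6) → (-3, -6)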